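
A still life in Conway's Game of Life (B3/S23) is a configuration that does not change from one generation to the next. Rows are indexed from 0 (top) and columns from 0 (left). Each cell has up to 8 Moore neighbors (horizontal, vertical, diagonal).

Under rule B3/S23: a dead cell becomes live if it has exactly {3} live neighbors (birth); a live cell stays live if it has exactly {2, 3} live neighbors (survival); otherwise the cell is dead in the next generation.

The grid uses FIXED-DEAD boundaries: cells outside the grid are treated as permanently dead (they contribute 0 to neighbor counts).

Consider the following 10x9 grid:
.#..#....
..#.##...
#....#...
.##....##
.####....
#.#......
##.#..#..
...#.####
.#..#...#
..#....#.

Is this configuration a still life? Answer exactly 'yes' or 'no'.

Compute generation 1 and compare to generation 0 (given above):
Generation 1:
...###...
.#.###...
..#####..
#...#....
#........
#...#....
##.####..
##.#.##.#
..####..#
.........
Cell (0,1) differs: gen0=1 vs gen1=0 -> NOT a still life.

Answer: no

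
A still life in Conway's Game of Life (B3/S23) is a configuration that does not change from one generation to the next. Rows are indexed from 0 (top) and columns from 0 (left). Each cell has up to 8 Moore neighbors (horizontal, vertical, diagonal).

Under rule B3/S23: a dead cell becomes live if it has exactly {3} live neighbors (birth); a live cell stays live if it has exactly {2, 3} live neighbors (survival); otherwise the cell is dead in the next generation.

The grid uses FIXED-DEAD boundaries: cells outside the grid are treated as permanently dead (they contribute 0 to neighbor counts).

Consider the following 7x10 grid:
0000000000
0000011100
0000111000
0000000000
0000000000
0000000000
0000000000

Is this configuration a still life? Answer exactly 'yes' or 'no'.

Answer: no

Derivation:
Compute generation 1 and compare to generation 0 (given above):
Generation 1:
0000001000
0000100100
0000100100
0000010000
0000000000
0000000000
0000000000
Cell (0,6) differs: gen0=0 vs gen1=1 -> NOT a still life.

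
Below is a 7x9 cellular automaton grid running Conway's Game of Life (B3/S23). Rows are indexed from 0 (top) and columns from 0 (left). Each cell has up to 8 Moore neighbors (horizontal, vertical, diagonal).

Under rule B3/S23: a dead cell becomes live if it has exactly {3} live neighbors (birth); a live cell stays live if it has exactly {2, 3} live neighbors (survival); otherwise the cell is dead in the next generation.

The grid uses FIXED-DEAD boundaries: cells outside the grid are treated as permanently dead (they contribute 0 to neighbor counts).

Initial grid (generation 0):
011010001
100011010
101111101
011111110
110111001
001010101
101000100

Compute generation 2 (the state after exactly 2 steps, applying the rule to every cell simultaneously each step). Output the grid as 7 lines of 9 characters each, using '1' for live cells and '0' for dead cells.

Answer: 000010000
110010011
000000001
000000011
010000010
101111110
011111100

Derivation:
Simulating step by step:
Generation 0 (given above): 35 live cells
Generation 1: 20 live cells
010111000
100000011
100000001
000000001
100000001
101010100
010101010
Generation 2: 24 live cells
(generation 2 grid is the final answer)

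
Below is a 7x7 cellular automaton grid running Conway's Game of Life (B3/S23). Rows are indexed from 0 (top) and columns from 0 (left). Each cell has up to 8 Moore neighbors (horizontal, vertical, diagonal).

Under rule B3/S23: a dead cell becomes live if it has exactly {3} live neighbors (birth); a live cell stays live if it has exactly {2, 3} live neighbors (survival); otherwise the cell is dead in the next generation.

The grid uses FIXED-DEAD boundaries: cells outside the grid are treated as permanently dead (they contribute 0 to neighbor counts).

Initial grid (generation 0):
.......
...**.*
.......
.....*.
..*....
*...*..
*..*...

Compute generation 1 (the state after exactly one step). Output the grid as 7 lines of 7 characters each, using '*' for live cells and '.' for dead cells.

Simulating step by step:
Generation 0 (given above): 9 live cells
Generation 1: 4 live cells
(generation 1 grid is the final answer)

Answer: .......
.......
....**.
.......
.......
.*.*...
.......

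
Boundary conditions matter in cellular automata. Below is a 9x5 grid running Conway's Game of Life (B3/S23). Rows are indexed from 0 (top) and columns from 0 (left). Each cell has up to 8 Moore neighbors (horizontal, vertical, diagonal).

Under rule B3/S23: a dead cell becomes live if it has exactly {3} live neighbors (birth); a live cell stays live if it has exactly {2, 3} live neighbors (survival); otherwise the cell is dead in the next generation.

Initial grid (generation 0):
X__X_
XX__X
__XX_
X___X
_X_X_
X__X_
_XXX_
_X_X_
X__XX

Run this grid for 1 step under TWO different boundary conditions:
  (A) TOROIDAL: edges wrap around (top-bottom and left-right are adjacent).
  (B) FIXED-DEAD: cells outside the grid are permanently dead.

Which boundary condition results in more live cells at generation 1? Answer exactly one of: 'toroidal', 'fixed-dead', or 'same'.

Answer: fixed-dead

Derivation:
Under TOROIDAL boundary, generation 1:
__XX_
XX___
__XX_
XX__X
_XXX_
X__X_
XX_X_
_X___
XX_X_
Population = 21

Under FIXED-DEAD boundary, generation 1:
XX___
XX__X
X_XXX
_X__X
XXXXX
X__XX
XX_XX
XX___
__XXX
Population = 28

Comparison: toroidal=21, fixed-dead=28 -> fixed-dead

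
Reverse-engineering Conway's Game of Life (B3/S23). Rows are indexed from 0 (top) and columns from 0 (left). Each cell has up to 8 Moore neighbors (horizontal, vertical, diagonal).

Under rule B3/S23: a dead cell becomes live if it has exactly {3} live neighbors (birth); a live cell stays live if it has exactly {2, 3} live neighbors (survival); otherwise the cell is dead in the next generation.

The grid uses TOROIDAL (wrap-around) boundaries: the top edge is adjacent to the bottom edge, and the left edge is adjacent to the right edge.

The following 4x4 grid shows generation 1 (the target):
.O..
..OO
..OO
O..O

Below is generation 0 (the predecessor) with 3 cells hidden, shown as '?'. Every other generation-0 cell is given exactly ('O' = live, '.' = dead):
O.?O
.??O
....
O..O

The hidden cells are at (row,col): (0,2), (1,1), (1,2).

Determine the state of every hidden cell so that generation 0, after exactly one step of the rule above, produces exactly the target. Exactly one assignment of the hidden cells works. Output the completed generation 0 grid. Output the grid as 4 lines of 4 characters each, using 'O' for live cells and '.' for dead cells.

Answer: O..O
.O.O
....
O..O

Derivation:
Hidden generation-0 cells (in order): (0,2), (1,1), (1,2).
A hidden cell only influences target cells in its own 3x3 neighborhood. Try each of the 2^3 = 8 assignments, step the completed generation 0 forward once under B3/S23, and compare with the target:
  (0,2)=. (1,1)=. (1,2)=. -> step gives (0,1)='.' but target has 'O' -> reject
  (0,2)=. (1,1)=. (1,2)=O -> step gives (1,0)='O' but target has '.' -> reject
  (0,2)=. (1,1)=O (1,2)=. -> step reproduces the target at every cell -> ACCEPT
  (0,2)=. (1,1)=O (1,2)=O -> step gives (0,1)='.' but target has 'O' -> reject
  (0,2)=O (1,1)=. (1,2)=. -> step gives (0,2)='O' but target has '.' -> reject
  (0,2)=O (1,1)=. (1,2)=O -> step gives (0,1)='.' but target has 'O' -> reject
  (0,2)=O (1,1)=O (1,2)=. -> step gives (0,1)='.' but target has 'O' -> reject
  (0,2)=O (1,1)=O (1,2)=O -> step gives (0,1)='.' but target has 'O' -> reject
Unique solution: (0,2)=dead, (1,1)=live, (1,2)=dead.
Check: live-neighbor counts of every cell in the completed generation 0:
5344
4132
4233
3223
Applying B3/S23 to generation 0 with these counts gives:
.O..
..OO
..OO
O..O
which matches the target exactly.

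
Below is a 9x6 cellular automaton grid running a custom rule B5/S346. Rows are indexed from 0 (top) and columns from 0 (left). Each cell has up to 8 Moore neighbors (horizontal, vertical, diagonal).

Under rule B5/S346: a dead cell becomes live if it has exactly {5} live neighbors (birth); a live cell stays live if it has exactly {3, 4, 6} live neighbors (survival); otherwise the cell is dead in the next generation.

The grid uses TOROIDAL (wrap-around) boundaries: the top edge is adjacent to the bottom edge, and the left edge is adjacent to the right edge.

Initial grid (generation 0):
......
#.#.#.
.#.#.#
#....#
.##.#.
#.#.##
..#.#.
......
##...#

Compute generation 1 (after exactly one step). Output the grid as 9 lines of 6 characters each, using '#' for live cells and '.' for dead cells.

Simulating step by step:
Generation 0 (given above): 20 live cells
Generation 1: 12 live cells
(generation 1 grid is the final answer)

Answer: ......
......
##...#
#....#
##..#.
.##.##
......
......
......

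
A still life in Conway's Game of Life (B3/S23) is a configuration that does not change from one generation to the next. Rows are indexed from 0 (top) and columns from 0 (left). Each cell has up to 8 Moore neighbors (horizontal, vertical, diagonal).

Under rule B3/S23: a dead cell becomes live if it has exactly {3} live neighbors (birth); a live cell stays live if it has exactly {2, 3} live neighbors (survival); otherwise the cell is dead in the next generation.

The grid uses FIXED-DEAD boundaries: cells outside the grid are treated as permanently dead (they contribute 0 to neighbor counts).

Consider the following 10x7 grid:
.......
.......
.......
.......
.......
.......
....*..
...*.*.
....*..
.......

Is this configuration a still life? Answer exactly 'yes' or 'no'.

Answer: yes

Derivation:
Compute generation 1 and compare to generation 0 (given above):
Generation 1:
.......
.......
.......
.......
.......
.......
....*..
...*.*.
....*..
.......
The grids are IDENTICAL -> still life.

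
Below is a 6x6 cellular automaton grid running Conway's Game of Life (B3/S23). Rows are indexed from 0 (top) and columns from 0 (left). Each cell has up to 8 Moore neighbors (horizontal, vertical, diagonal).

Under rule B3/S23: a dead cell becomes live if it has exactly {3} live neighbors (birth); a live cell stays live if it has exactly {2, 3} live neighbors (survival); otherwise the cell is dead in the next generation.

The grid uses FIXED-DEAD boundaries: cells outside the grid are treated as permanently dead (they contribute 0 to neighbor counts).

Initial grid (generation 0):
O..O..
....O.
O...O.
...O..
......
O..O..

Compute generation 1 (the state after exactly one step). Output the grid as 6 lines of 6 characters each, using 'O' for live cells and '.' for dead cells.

Answer: ......
...OO.
...OO.
......
......
......

Derivation:
Simulating step by step:
Generation 0 (given above): 8 live cells
Generation 1: 4 live cells
(generation 1 grid is the final answer)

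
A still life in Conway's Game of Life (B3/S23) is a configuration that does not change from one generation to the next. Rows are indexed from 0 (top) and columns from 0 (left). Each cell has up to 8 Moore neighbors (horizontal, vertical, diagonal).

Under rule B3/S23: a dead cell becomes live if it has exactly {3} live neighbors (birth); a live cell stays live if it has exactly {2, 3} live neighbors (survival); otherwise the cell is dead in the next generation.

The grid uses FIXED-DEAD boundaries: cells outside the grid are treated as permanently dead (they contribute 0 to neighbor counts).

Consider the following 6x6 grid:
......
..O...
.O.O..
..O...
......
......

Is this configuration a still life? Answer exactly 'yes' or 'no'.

Answer: yes

Derivation:
Compute generation 1 and compare to generation 0 (given above):
Generation 1:
......
..O...
.O.O..
..O...
......
......
The grids are IDENTICAL -> still life.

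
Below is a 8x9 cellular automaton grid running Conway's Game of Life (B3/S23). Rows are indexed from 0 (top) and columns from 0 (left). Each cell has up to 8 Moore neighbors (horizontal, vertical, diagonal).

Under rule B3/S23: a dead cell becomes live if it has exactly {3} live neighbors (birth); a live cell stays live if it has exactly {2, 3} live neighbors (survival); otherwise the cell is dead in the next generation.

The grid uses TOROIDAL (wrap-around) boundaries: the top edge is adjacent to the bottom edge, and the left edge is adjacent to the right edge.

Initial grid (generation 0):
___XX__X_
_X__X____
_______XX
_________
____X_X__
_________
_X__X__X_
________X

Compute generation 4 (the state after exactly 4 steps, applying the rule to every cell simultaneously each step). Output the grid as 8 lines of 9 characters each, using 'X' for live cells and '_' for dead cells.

Simulating step by step:
Generation 0 (given above): 13 live cells
Generation 1: 12 live cells
___XX____
___XX__XX
_________
_______X_
_________
_____X___
_________
___XX__XX
Generation 2: 9 live cells
__X__X___
___XX____
_______XX
_________
_________
_________
____X____
___XX____
Generation 3: 9 live cells
__X__X___
___XX____
_________
_________
_________
_________
___XX____
___XXX___
Generation 4: 8 live cells
(generation 4 grid is the final answer)

Answer: __X__X___
___XX____
_________
_________
_________
_________
___X_X___
__X__X___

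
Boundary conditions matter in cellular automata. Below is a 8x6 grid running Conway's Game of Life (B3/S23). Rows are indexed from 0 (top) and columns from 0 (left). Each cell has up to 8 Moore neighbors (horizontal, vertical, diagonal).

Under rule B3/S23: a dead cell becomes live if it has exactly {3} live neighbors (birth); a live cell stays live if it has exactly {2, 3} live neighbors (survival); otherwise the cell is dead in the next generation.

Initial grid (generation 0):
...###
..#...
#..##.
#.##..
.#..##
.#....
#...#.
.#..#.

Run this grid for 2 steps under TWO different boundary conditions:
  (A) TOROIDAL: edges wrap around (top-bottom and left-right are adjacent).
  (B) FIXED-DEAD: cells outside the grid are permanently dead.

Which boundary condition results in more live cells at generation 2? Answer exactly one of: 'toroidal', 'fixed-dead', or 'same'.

Under TOROIDAL boundary, generation 2:
.#####
..#...
.#.#.#
###...
.#.###
.#.#..
.#...#
..##..
Population = 22

Under FIXED-DEAD boundary, generation 2:
...##.
.....#
.#.###
#.#..#
...#..
...###
##....
......
Population = 16

Comparison: toroidal=22, fixed-dead=16 -> toroidal

Answer: toroidal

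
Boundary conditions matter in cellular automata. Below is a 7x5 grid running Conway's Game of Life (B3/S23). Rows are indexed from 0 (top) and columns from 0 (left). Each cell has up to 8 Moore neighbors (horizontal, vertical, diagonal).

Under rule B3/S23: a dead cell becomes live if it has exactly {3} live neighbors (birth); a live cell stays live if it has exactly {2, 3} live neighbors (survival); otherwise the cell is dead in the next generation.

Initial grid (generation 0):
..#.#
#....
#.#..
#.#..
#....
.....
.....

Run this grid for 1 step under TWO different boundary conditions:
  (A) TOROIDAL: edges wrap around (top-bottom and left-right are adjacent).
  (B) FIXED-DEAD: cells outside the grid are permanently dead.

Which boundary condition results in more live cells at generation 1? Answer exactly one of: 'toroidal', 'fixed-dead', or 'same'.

Under TOROIDAL boundary, generation 1:
.....
#..##
#...#
#...#
.#...
.....
.....
Population = 8

Under FIXED-DEAD boundary, generation 1:
.....
...#.
#....
#....
.#...
.....
.....
Population = 4

Comparison: toroidal=8, fixed-dead=4 -> toroidal

Answer: toroidal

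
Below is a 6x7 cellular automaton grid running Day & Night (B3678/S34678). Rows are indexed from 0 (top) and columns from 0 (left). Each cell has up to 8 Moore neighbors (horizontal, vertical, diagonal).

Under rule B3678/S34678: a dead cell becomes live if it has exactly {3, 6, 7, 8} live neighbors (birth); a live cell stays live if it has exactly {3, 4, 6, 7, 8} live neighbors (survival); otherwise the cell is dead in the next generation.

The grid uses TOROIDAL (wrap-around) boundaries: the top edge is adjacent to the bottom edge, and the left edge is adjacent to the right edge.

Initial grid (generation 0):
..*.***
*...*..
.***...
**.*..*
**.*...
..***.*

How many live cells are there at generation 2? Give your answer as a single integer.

Answer: 24

Derivation:
Simulating step by step:
Generation 0 (given above): 20 live cells
Generation 1: 22 live cells
**.**.*
....*.*
.****.*
..***..
.***.*.
..*.*.*
Generation 2: 24 live cells
*.*****
*..****
*.***..
*.**...
.*.*.*.
...**.*
Population at generation 2: 24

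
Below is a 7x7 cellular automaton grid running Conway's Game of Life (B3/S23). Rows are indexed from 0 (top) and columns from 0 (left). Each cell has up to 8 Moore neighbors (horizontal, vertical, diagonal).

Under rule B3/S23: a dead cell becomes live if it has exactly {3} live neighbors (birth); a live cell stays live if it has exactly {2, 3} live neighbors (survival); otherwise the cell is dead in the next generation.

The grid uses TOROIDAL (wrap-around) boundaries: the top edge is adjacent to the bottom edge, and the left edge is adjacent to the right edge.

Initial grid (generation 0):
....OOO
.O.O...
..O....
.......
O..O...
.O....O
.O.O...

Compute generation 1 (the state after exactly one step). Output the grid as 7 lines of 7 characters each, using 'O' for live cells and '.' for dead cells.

Answer: O..OOO.
..OOOO.
..O....
.......
O......
.O.....
..O.O.O

Derivation:
Simulating step by step:
Generation 0 (given above): 12 live cells
Generation 1: 14 live cells
(generation 1 grid is the final answer)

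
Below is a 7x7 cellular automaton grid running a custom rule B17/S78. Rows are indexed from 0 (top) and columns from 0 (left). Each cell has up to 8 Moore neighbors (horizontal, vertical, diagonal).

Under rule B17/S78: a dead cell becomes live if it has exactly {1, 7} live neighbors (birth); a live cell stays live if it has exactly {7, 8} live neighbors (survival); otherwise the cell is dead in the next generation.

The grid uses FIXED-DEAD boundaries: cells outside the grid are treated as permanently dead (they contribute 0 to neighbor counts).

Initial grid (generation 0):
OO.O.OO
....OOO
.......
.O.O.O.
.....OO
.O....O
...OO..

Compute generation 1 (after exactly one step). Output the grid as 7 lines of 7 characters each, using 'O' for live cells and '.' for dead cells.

Simulating step by step:
Generation 0 (given above): 17 live cells
Generation 1: 8 live cells
(generation 1 grid is the final answer)

Answer: .......
.......
OO.....
O......
...O...
O......
OO....O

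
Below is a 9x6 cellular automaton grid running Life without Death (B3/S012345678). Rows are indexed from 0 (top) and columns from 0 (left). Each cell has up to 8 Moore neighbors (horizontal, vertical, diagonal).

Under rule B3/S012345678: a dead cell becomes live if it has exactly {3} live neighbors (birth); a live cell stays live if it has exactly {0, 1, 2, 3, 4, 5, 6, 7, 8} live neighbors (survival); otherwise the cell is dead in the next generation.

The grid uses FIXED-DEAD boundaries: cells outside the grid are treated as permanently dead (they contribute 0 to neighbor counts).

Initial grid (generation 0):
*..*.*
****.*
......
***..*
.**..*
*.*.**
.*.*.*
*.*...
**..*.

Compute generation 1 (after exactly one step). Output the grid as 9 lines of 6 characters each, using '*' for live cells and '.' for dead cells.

Answer: *..*.*
****.*
...**.
***..*
.**..*
*.*.**
**.*.*
*.***.
**..*.

Derivation:
Simulating step by step:
Generation 0 (given above): 27 live cells
Generation 1: 32 live cells
(generation 1 grid is the final answer)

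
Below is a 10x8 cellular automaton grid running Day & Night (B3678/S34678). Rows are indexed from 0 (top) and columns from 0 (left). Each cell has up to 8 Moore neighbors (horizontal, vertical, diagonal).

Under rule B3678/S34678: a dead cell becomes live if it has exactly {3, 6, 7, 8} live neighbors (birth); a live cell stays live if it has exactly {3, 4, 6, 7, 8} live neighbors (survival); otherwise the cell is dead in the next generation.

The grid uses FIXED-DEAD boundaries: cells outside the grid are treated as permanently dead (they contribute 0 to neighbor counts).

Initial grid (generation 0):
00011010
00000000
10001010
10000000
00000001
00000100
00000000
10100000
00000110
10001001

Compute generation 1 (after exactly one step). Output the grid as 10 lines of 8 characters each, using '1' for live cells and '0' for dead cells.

Answer: 00000000
00011000
00000000
00000000
00000000
00000000
00000000
00000000
01000000
00000110

Derivation:
Simulating step by step:
Generation 0 (given above): 16 live cells
Generation 1: 5 live cells
(generation 1 grid is the final answer)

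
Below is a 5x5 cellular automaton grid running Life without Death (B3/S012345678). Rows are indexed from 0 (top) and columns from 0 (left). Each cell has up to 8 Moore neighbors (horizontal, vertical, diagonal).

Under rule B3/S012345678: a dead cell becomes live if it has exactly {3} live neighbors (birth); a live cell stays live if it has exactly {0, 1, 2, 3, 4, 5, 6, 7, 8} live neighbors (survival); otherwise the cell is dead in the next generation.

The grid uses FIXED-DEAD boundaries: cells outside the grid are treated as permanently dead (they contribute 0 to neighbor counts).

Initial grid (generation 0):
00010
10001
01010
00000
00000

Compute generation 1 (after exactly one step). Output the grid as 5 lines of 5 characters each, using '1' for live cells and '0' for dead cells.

Answer: 00010
10111
01010
00000
00000

Derivation:
Simulating step by step:
Generation 0 (given above): 5 live cells
Generation 1: 7 live cells
(generation 1 grid is the final answer)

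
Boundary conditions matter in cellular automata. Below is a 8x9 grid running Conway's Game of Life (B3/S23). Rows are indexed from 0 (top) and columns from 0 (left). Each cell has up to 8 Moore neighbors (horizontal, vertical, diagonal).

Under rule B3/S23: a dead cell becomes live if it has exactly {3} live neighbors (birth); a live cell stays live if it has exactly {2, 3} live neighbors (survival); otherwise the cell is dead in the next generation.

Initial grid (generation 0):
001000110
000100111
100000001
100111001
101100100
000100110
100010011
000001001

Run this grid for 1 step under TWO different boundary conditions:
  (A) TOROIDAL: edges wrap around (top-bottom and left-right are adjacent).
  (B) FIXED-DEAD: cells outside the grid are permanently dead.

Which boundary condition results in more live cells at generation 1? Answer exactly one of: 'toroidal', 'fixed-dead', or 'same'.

Under TOROIDAL boundary, generation 1:
000001000
100000100
000101100
001111010
111000100
111111100
100011000
100001000
Population = 27

Under FIXED-DEAD boundary, generation 1:
000000101
000000101
000101101
101111010
011000100
011111101
000011001
000000011
Population = 29

Comparison: toroidal=27, fixed-dead=29 -> fixed-dead

Answer: fixed-dead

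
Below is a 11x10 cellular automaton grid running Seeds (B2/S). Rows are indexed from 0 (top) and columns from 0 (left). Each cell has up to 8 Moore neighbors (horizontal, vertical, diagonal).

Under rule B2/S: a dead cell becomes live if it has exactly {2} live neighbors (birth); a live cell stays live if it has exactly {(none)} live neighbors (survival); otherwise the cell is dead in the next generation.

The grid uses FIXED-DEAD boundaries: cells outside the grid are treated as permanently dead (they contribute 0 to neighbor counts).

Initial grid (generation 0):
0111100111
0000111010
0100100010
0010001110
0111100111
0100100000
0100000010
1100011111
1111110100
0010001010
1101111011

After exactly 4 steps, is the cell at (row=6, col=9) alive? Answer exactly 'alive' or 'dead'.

Answer: dead

Derivation:
Simulating step by step:
Generation 0 (given above): 54 live cells
Generation 1: 6 live cells
0000000000
1000000000
0010000000
1000000000
1000000000
0000010000
0000100000
0000000000
0000000000
0000000000
0000000000
Generation 2: 5 live cells
0000000000
0100000000
1000000000
0000000000
0100000000
0000100000
0000010000
0000000000
0000000000
0000000000
0000000000
Generation 3: 6 live cells
0000000000
1000000000
0100000000
1100000000
0000000000
0000010000
0000100000
0000000000
0000000000
0000000000
0000000000
Generation 4: 7 live cells
0000000000
0100000000
0010000000
0010000000
1100000000
0000100000
0000010000
0000000000
0000000000
0000000000
0000000000

Cell (6,9) at generation 4: 0 -> dead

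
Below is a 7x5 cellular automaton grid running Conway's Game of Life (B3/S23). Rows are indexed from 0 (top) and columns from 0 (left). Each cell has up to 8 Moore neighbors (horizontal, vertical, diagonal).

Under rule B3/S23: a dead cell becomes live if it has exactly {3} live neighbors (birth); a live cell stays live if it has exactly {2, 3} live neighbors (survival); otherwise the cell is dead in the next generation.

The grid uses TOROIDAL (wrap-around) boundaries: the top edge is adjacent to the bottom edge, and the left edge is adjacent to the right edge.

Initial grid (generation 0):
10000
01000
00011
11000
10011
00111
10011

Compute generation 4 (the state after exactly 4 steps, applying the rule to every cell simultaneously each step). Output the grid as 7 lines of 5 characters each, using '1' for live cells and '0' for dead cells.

Simulating step by step:
Generation 0 (given above): 15 live cells
Generation 1: 14 live cells
11000
10001
01101
01100
00000
01100
11100
Generation 2: 12 live cells
00100
00111
00101
11110
00000
10100
00000
Generation 3: 13 live cells
00100
01101
00000
11111
10011
00000
01000
Generation 4: 10 live cells
(generation 4 grid is the final answer)

Answer: 10110
01110
00000
01100
00000
10001
00000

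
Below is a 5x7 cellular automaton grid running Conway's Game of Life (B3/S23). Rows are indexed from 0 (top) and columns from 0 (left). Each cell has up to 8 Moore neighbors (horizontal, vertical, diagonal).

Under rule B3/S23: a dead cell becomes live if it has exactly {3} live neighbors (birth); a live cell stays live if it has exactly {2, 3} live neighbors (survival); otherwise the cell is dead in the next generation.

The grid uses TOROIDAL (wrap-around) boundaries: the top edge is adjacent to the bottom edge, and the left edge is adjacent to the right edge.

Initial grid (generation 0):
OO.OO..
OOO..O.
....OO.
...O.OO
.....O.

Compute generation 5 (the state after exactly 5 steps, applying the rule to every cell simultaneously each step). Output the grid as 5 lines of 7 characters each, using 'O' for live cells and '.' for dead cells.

Simulating step by step:
Generation 0 (given above): 14 live cells
Generation 1: 16 live cells
O..OOO.
O.O..O.
OOOO...
......O
O.OO.O.
Generation 2: 14 live cells
O....O.
O....O.
O.OO...
....O.O
OOOO.O.
Generation 3: 18 live cells
O.O..O.
O...O..
OO.OOO.
....OOO
OOOO.O.
Generation 4: 11 live cells
O.O..O.
O.O....
OO.O...
.......
O.OO...
Generation 5: 13 live cells
(generation 5 grid is the final answer)

Answer: O.O....
O.OO...
OOO....
O..O...
..OO..O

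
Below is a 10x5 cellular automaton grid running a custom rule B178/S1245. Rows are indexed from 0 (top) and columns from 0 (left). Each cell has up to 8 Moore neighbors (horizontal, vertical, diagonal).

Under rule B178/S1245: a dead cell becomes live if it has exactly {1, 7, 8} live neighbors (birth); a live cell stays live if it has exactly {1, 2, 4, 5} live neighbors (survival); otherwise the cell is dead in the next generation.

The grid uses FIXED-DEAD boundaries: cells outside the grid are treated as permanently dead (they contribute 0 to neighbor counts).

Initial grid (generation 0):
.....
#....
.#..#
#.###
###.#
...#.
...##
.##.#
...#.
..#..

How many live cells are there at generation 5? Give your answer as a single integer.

Answer: 18

Derivation:
Simulating step by step:
Generation 0 (given above): 19 live cells
Generation 1: 21 live cells
##...
#.###
....#
..##.
###..
...#.
#..#.
##...
#....
.##.#
Generation 2: 15 live cells
#....
#.#.#
#....
.....
#.#..
...#.
#..#.
...##
....#
.##..
Generation 3: 21 live cells
#.#.#
#....
#.#.#
..##.
..#.#
...#.
.#...
##...
#...#
###.#
Generation 4: 20 live cells
#....
#....
#.#.#
#..#.
....#
#..#.
.#.##
...##
#...#
#.#.#
Generation 5: 18 live cells
#....
#.#.#
#.#.#
#....
....#
#....
.#.##
...##
#....
#...#
Population at generation 5: 18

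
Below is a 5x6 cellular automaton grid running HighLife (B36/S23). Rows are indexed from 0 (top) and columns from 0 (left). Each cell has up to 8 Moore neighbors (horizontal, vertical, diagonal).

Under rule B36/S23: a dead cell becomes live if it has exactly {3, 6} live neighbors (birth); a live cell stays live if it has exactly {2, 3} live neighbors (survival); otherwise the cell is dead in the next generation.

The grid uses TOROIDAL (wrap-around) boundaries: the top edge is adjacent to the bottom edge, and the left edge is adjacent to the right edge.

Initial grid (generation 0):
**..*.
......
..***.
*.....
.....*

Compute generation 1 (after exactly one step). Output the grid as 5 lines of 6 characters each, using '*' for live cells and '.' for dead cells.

Answer: *....*
.**.**
...*..
...***
.*...*

Derivation:
Simulating step by step:
Generation 0 (given above): 8 live cells
Generation 1: 12 live cells
(generation 1 grid is the final answer)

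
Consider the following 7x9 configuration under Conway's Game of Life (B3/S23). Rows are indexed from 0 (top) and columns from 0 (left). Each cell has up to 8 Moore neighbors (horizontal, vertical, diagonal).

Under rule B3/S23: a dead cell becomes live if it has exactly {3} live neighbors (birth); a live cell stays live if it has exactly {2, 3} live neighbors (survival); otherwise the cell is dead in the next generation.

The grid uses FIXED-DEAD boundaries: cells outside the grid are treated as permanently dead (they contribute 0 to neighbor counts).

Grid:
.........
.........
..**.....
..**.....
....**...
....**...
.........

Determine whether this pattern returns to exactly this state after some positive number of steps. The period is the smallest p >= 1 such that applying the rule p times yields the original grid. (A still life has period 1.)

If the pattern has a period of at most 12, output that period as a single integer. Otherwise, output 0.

Simulating and comparing each generation to the original:
Gen 0 (original, given above): 8 live cells
Gen 1: 6 live cells, differs from original
Gen 2: 8 live cells, MATCHES original -> period = 2

Answer: 2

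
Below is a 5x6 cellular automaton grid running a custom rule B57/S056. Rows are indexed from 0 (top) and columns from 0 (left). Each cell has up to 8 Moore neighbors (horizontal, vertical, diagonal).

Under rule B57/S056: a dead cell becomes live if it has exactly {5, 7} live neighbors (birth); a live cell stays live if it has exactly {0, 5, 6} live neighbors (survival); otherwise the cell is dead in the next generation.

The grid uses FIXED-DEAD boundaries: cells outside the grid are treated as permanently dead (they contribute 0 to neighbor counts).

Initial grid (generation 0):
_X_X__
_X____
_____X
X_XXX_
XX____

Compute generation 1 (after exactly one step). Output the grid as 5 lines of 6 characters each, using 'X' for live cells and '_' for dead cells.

Answer: ___X__
______
______
______
______

Derivation:
Simulating step by step:
Generation 0 (given above): 10 live cells
Generation 1: 1 live cells
(generation 1 grid is the final answer)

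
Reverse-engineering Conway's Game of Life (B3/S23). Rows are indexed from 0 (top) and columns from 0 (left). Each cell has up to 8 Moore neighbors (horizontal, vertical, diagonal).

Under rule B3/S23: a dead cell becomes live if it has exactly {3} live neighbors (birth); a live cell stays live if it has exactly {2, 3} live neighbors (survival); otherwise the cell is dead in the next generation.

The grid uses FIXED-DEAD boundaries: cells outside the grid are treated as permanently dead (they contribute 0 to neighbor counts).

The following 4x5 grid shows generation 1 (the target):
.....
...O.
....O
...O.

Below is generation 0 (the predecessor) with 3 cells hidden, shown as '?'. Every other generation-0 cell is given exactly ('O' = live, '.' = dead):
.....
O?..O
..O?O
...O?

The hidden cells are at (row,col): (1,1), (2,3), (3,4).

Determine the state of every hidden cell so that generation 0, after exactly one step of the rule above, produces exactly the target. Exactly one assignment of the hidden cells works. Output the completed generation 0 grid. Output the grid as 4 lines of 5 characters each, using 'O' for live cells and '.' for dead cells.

Answer: .....
O...O
..O.O
...O.

Derivation:
Hidden generation-0 cells (in order): (1,1), (2,3), (3,4).
A hidden cell only influences target cells in its own 3x3 neighborhood. Try each of the 2^3 = 8 assignments, step the completed generation 0 forward once under B3/S23, and compare with the target:
  (1,1)=. (2,3)=. (3,4)=. -> step reproduces the target at every cell -> ACCEPT
  (1,1)=. (2,3)=. (3,4)=O -> step gives (3,4)='O' but target has '.' -> reject
  (1,1)=. (2,3)=O (3,4)=. -> step gives (1,3)='.' but target has 'O' -> reject
  (1,1)=. (2,3)=O (3,4)=O -> step gives (1,3)='.' but target has 'O' -> reject
  (1,1)=O (2,3)=. (3,4)=. -> step gives (1,1)='O' but target has '.' -> reject
  (1,1)=O (2,3)=. (3,4)=O -> step gives (1,1)='O' but target has '.' -> reject
  (1,1)=O (2,3)=O (3,4)=. -> step gives (1,1)='O' but target has '.' -> reject
  (1,1)=O (2,3)=O (3,4)=O -> step gives (1,1)='O' but target has '.' -> reject
Unique solution: (1,1)=dead, (2,3)=dead, (3,4)=dead.
Check: live-neighbor counts of every cell in the completed generation 0:
11011
02131
12142
01222
Applying B3/S23 to generation 0 with these counts gives:
.....
...O.
....O
...O.
which matches the target exactly.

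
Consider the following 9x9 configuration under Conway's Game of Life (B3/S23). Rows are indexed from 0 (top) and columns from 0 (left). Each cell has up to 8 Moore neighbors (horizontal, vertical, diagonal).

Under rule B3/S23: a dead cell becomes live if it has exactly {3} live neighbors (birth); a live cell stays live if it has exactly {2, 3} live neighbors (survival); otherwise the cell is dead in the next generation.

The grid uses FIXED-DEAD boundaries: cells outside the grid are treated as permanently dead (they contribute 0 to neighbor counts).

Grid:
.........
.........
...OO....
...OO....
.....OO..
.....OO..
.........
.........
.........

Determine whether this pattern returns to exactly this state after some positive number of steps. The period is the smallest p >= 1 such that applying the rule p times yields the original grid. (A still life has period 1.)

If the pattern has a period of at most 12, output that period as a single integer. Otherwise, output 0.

Simulating and comparing each generation to the original:
Gen 0 (original, given above): 8 live cells
Gen 1: 6 live cells, differs from original
Gen 2: 8 live cells, MATCHES original -> period = 2

Answer: 2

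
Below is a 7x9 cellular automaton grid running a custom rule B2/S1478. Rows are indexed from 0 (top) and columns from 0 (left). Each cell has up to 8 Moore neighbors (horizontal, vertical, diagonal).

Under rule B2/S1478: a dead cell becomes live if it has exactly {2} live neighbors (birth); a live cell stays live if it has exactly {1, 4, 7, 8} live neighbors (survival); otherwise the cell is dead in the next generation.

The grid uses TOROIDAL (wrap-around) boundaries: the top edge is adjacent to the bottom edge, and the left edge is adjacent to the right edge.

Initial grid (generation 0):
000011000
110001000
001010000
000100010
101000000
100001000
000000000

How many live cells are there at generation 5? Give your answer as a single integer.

Simulating step by step:
Generation 0 (given above): 13 live cells
Generation 1: 20 live cells
110000100
101000100
100001101
000010001
101110100
100000001
000000100
Generation 2: 13 live cells
001000001
101000000
000110000
001000000
001000000
001010100
000001100
Generation 3: 21 live cells
101101111
100010001
000010000
010010000
000001000
011010010
011010000
Generation 4: 12 live cells
100100001
001000001
010000001
000100000
100000100
100000100
000000000
Generation 5: 27 live cells
011100010
000100000
010100011
011000011
110001111
110001111
010000010
Population at generation 5: 27

Answer: 27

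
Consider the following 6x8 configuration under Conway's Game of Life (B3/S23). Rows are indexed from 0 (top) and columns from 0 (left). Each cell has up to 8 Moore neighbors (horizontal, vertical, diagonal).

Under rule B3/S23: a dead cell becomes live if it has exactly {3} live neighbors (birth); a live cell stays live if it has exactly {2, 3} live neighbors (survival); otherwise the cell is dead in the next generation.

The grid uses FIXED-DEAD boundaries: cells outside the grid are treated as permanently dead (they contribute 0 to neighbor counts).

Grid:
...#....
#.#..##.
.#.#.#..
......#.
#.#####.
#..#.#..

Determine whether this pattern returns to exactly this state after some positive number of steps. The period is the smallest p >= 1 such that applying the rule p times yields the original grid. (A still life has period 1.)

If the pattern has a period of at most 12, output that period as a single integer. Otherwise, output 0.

Simulating and comparing each generation to the original:
Gen 0 (original, given above): 18 live cells
Gen 1: 20 live cells, differs from original
Gen 2: 20 live cells, differs from original
Gen 3: 24 live cells, differs from original
Gen 4: 16 live cells, differs from original
Gen 5: 10 live cells, differs from original
Gen 6: 9 live cells, differs from original
Gen 7: 10 live cells, differs from original
Gen 8: 8 live cells, differs from original
Gen 9: 10 live cells, differs from original
Gen 10: 10 live cells, differs from original
Gen 11: 11 live cells, differs from original
Gen 12: 9 live cells, differs from original
No period found within 12 steps.

Answer: 0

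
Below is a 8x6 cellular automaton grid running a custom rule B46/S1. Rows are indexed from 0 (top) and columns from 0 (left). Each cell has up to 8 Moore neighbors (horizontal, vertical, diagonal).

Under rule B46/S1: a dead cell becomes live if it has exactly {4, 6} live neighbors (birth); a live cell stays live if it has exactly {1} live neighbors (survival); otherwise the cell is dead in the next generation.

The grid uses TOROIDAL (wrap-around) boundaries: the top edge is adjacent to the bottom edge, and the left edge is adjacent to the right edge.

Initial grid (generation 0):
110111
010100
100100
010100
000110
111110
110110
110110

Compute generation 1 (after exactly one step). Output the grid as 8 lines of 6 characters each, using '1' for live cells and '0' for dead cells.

Answer: 001000
000001
000000
011010
011000
000000
000001
001000

Derivation:
Simulating step by step:
Generation 0 (given above): 26 live cells
Generation 1: 9 live cells
(generation 1 grid is the final answer)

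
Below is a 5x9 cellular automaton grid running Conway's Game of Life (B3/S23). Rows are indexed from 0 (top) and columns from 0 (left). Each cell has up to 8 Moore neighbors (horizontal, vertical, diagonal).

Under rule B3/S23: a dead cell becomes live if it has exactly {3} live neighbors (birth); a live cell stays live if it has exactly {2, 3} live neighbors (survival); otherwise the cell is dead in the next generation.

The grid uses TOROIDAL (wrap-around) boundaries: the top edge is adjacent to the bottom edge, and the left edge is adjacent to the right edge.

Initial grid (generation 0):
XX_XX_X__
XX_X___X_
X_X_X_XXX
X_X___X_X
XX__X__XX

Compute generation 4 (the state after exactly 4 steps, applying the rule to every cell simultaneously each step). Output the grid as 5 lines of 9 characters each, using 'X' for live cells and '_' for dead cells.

Answer: ___XX_XX_
___X_____
___XX_XX_
___XX_X__
____X____

Derivation:
Simulating step by step:
Generation 0 (given above): 24 live cells
Generation 1: 11 live cells
___XXXX__
_________
__X__XX__
__X___X__
____X_X__
Generation 2: 12 live cells
___XX_X__
___X_____
_____XX__
___X__XX_
____X_XX_
Generation 3: 12 live cells
___XX_XX_
___X__X__
____XXXX_
____X____
____X____
Generation 4: 13 live cells
(generation 4 grid is the final answer)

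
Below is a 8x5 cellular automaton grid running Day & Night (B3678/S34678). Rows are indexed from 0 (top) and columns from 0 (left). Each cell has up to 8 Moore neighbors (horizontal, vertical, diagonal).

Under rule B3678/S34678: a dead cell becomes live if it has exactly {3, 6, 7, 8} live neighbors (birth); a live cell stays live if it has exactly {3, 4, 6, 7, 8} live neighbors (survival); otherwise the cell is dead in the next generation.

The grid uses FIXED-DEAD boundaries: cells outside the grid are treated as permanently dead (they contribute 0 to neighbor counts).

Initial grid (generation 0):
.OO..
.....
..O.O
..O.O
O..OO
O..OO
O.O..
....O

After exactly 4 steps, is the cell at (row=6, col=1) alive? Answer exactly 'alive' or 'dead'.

Simulating step by step:
Generation 0 (given above): 15 live cells
Generation 1: 14 live cells
.....
.OOO.
.....
.O.OO
.OO.O
..OOO
.O..O
.....
Generation 2: 10 live cells
..O..
.....
.O..O
...O.
.O.OO
..O.O
..O..
.....
Generation 3: 6 live cells
.....
.....
.....
...O.
...OO
.OO..
...O.
.....
Generation 4: 5 live cells
.....
.....
.....
....O
...O.
..O.O
..O..
.....

Cell (6,1) at generation 4: 0 -> dead

Answer: dead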